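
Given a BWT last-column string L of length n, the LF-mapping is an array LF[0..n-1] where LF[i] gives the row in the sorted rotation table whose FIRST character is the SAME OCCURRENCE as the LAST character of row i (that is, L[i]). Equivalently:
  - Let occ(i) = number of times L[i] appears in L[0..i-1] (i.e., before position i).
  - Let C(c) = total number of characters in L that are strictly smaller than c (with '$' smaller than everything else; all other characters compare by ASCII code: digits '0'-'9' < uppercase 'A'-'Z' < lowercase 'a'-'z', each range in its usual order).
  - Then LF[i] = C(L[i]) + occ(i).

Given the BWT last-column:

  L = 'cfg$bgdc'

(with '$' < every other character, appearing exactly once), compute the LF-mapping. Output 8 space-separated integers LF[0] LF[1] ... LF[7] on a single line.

Char counts: '$':1, 'b':1, 'c':2, 'd':1, 'f':1, 'g':2
C (first-col start): C('$')=0, C('b')=1, C('c')=2, C('d')=4, C('f')=5, C('g')=6
L[0]='c': occ=0, LF[0]=C('c')+0=2+0=2
L[1]='f': occ=0, LF[1]=C('f')+0=5+0=5
L[2]='g': occ=0, LF[2]=C('g')+0=6+0=6
L[3]='$': occ=0, LF[3]=C('$')+0=0+0=0
L[4]='b': occ=0, LF[4]=C('b')+0=1+0=1
L[5]='g': occ=1, LF[5]=C('g')+1=6+1=7
L[6]='d': occ=0, LF[6]=C('d')+0=4+0=4
L[7]='c': occ=1, LF[7]=C('c')+1=2+1=3

Answer: 2 5 6 0 1 7 4 3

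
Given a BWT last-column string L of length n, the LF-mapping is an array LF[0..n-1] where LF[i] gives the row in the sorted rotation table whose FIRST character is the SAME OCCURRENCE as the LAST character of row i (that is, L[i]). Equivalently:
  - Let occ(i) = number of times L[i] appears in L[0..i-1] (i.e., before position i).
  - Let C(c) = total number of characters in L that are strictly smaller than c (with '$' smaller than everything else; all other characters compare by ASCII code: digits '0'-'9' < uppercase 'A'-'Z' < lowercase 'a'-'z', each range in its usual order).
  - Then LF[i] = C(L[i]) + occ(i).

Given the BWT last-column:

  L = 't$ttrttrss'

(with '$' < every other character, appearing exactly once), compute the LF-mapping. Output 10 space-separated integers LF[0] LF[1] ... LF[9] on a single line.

Char counts: '$':1, 'r':2, 's':2, 't':5
C (first-col start): C('$')=0, C('r')=1, C('s')=3, C('t')=5
L[0]='t': occ=0, LF[0]=C('t')+0=5+0=5
L[1]='$': occ=0, LF[1]=C('$')+0=0+0=0
L[2]='t': occ=1, LF[2]=C('t')+1=5+1=6
L[3]='t': occ=2, LF[3]=C('t')+2=5+2=7
L[4]='r': occ=0, LF[4]=C('r')+0=1+0=1
L[5]='t': occ=3, LF[5]=C('t')+3=5+3=8
L[6]='t': occ=4, LF[6]=C('t')+4=5+4=9
L[7]='r': occ=1, LF[7]=C('r')+1=1+1=2
L[8]='s': occ=0, LF[8]=C('s')+0=3+0=3
L[9]='s': occ=1, LF[9]=C('s')+1=3+1=4

Answer: 5 0 6 7 1 8 9 2 3 4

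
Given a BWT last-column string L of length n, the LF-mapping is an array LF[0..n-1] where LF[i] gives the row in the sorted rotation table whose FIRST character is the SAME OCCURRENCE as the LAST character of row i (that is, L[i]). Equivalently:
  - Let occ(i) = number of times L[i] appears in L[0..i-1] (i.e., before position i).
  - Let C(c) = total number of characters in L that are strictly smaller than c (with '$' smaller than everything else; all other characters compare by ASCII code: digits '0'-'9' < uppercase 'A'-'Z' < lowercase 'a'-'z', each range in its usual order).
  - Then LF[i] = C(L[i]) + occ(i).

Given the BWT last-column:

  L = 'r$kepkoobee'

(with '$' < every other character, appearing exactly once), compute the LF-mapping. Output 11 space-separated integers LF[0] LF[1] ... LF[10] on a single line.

Char counts: '$':1, 'b':1, 'e':3, 'k':2, 'o':2, 'p':1, 'r':1
C (first-col start): C('$')=0, C('b')=1, C('e')=2, C('k')=5, C('o')=7, C('p')=9, C('r')=10
L[0]='r': occ=0, LF[0]=C('r')+0=10+0=10
L[1]='$': occ=0, LF[1]=C('$')+0=0+0=0
L[2]='k': occ=0, LF[2]=C('k')+0=5+0=5
L[3]='e': occ=0, LF[3]=C('e')+0=2+0=2
L[4]='p': occ=0, LF[4]=C('p')+0=9+0=9
L[5]='k': occ=1, LF[5]=C('k')+1=5+1=6
L[6]='o': occ=0, LF[6]=C('o')+0=7+0=7
L[7]='o': occ=1, LF[7]=C('o')+1=7+1=8
L[8]='b': occ=0, LF[8]=C('b')+0=1+0=1
L[9]='e': occ=1, LF[9]=C('e')+1=2+1=3
L[10]='e': occ=2, LF[10]=C('e')+2=2+2=4

Answer: 10 0 5 2 9 6 7 8 1 3 4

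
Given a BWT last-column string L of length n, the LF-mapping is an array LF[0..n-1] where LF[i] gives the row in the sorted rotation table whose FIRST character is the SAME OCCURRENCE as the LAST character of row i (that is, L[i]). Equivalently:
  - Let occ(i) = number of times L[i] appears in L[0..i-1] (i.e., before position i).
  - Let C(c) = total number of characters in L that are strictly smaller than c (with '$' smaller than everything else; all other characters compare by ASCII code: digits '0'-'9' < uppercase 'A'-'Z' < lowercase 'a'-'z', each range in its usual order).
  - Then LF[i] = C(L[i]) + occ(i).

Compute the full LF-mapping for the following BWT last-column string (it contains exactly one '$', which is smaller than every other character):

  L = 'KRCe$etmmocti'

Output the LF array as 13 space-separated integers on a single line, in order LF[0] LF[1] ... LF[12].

Answer: 2 3 1 5 0 6 11 8 9 10 4 12 7

Derivation:
Char counts: '$':1, 'C':1, 'K':1, 'R':1, 'c':1, 'e':2, 'i':1, 'm':2, 'o':1, 't':2
C (first-col start): C('$')=0, C('C')=1, C('K')=2, C('R')=3, C('c')=4, C('e')=5, C('i')=7, C('m')=8, C('o')=10, C('t')=11
L[0]='K': occ=0, LF[0]=C('K')+0=2+0=2
L[1]='R': occ=0, LF[1]=C('R')+0=3+0=3
L[2]='C': occ=0, LF[2]=C('C')+0=1+0=1
L[3]='e': occ=0, LF[3]=C('e')+0=5+0=5
L[4]='$': occ=0, LF[4]=C('$')+0=0+0=0
L[5]='e': occ=1, LF[5]=C('e')+1=5+1=6
L[6]='t': occ=0, LF[6]=C('t')+0=11+0=11
L[7]='m': occ=0, LF[7]=C('m')+0=8+0=8
L[8]='m': occ=1, LF[8]=C('m')+1=8+1=9
L[9]='o': occ=0, LF[9]=C('o')+0=10+0=10
L[10]='c': occ=0, LF[10]=C('c')+0=4+0=4
L[11]='t': occ=1, LF[11]=C('t')+1=11+1=12
L[12]='i': occ=0, LF[12]=C('i')+0=7+0=7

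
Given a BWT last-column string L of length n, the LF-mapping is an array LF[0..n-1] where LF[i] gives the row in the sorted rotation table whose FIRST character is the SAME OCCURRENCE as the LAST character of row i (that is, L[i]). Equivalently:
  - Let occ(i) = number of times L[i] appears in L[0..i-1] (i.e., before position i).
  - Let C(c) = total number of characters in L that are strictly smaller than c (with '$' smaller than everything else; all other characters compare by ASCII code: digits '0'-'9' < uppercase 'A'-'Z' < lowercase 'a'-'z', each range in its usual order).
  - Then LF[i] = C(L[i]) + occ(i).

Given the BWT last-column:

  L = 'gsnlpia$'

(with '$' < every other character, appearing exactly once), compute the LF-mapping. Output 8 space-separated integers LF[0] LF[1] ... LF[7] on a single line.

Char counts: '$':1, 'a':1, 'g':1, 'i':1, 'l':1, 'n':1, 'p':1, 's':1
C (first-col start): C('$')=0, C('a')=1, C('g')=2, C('i')=3, C('l')=4, C('n')=5, C('p')=6, C('s')=7
L[0]='g': occ=0, LF[0]=C('g')+0=2+0=2
L[1]='s': occ=0, LF[1]=C('s')+0=7+0=7
L[2]='n': occ=0, LF[2]=C('n')+0=5+0=5
L[3]='l': occ=0, LF[3]=C('l')+0=4+0=4
L[4]='p': occ=0, LF[4]=C('p')+0=6+0=6
L[5]='i': occ=0, LF[5]=C('i')+0=3+0=3
L[6]='a': occ=0, LF[6]=C('a')+0=1+0=1
L[7]='$': occ=0, LF[7]=C('$')+0=0+0=0

Answer: 2 7 5 4 6 3 1 0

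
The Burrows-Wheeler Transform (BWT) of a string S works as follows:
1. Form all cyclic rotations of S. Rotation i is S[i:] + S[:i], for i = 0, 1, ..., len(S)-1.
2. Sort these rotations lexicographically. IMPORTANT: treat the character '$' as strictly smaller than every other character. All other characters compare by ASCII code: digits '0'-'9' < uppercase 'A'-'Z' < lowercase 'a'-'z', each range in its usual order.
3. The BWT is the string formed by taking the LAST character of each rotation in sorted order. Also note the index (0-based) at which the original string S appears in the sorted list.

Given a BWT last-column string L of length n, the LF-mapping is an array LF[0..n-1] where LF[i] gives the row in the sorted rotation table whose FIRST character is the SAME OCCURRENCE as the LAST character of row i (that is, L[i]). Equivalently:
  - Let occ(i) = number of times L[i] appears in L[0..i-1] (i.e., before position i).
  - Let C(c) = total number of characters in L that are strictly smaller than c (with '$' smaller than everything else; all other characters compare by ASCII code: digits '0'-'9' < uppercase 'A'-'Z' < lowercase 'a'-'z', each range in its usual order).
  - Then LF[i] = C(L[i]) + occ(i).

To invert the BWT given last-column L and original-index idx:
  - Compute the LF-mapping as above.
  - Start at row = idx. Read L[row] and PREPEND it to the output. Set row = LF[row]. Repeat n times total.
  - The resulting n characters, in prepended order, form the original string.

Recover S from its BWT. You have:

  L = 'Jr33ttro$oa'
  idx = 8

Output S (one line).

LF mapping: 3 7 1 2 9 10 8 5 0 6 4
Walk LF starting at row 8, prepending L[row]:
  step 1: row=8, L[8]='$', prepend. Next row=LF[8]=0
  step 2: row=0, L[0]='J', prepend. Next row=LF[0]=3
  step 3: row=3, L[3]='3', prepend. Next row=LF[3]=2
  step 4: row=2, L[2]='3', prepend. Next row=LF[2]=1
  step 5: row=1, L[1]='r', prepend. Next row=LF[1]=7
  step 6: row=7, L[7]='o', prepend. Next row=LF[7]=5
  step 7: row=5, L[5]='t', prepend. Next row=LF[5]=10
  step 8: row=10, L[10]='a', prepend. Next row=LF[10]=4
  step 9: row=4, L[4]='t', prepend. Next row=LF[4]=9
  step 10: row=9, L[9]='o', prepend. Next row=LF[9]=6
  step 11: row=6, L[6]='r', prepend. Next row=LF[6]=8
Reversed output: rotator33J$

Answer: rotator33J$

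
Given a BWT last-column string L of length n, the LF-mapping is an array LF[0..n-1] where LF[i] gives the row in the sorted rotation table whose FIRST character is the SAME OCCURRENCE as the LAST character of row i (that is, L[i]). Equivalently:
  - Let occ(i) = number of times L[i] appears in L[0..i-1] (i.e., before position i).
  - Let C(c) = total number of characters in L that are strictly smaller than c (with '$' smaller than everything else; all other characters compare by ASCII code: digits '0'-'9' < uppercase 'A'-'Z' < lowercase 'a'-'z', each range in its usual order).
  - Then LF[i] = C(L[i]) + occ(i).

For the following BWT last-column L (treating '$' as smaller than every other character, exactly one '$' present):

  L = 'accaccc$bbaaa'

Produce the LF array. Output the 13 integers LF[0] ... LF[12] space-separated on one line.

Answer: 1 8 9 2 10 11 12 0 6 7 3 4 5

Derivation:
Char counts: '$':1, 'a':5, 'b':2, 'c':5
C (first-col start): C('$')=0, C('a')=1, C('b')=6, C('c')=8
L[0]='a': occ=0, LF[0]=C('a')+0=1+0=1
L[1]='c': occ=0, LF[1]=C('c')+0=8+0=8
L[2]='c': occ=1, LF[2]=C('c')+1=8+1=9
L[3]='a': occ=1, LF[3]=C('a')+1=1+1=2
L[4]='c': occ=2, LF[4]=C('c')+2=8+2=10
L[5]='c': occ=3, LF[5]=C('c')+3=8+3=11
L[6]='c': occ=4, LF[6]=C('c')+4=8+4=12
L[7]='$': occ=0, LF[7]=C('$')+0=0+0=0
L[8]='b': occ=0, LF[8]=C('b')+0=6+0=6
L[9]='b': occ=1, LF[9]=C('b')+1=6+1=7
L[10]='a': occ=2, LF[10]=C('a')+2=1+2=3
L[11]='a': occ=3, LF[11]=C('a')+3=1+3=4
L[12]='a': occ=4, LF[12]=C('a')+4=1+4=5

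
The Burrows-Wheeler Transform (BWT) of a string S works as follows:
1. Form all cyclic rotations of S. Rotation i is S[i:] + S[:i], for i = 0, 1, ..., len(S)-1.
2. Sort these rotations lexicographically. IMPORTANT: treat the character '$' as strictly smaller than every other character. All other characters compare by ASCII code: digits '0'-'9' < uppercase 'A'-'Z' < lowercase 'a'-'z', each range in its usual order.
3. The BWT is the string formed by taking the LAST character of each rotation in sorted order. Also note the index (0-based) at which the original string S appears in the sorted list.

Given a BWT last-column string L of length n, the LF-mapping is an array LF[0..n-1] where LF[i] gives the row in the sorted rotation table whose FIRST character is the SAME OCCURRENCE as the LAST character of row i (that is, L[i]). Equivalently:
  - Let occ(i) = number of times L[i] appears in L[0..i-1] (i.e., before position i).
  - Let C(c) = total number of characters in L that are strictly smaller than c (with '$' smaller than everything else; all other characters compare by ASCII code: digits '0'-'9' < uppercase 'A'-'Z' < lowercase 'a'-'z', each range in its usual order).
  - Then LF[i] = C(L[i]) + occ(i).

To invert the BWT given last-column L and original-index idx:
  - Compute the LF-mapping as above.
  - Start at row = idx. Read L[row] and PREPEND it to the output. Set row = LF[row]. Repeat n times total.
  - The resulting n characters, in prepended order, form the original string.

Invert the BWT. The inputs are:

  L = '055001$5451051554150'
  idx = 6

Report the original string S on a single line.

Answer: 1055515514150004550$

Derivation:
LF mapping: 1 12 13 2 3 6 0 14 10 15 7 4 16 8 17 18 11 9 19 5
Walk LF starting at row 6, prepending L[row]:
  step 1: row=6, L[6]='$', prepend. Next row=LF[6]=0
  step 2: row=0, L[0]='0', prepend. Next row=LF[0]=1
  step 3: row=1, L[1]='5', prepend. Next row=LF[1]=12
  step 4: row=12, L[12]='5', prepend. Next row=LF[12]=16
  step 5: row=16, L[16]='4', prepend. Next row=LF[16]=11
  step 6: row=11, L[11]='0', prepend. Next row=LF[11]=4
  step 7: row=4, L[4]='0', prepend. Next row=LF[4]=3
  step 8: row=3, L[3]='0', prepend. Next row=LF[3]=2
  step 9: row=2, L[2]='5', prepend. Next row=LF[2]=13
  step 10: row=13, L[13]='1', prepend. Next row=LF[13]=8
  step 11: row=8, L[8]='4', prepend. Next row=LF[8]=10
  step 12: row=10, L[10]='1', prepend. Next row=LF[10]=7
  step 13: row=7, L[7]='5', prepend. Next row=LF[7]=14
  step 14: row=14, L[14]='5', prepend. Next row=LF[14]=17
  step 15: row=17, L[17]='1', prepend. Next row=LF[17]=9
  step 16: row=9, L[9]='5', prepend. Next row=LF[9]=15
  step 17: row=15, L[15]='5', prepend. Next row=LF[15]=18
  step 18: row=18, L[18]='5', prepend. Next row=LF[18]=19
  step 19: row=19, L[19]='0', prepend. Next row=LF[19]=5
  step 20: row=5, L[5]='1', prepend. Next row=LF[5]=6
Reversed output: 1055515514150004550$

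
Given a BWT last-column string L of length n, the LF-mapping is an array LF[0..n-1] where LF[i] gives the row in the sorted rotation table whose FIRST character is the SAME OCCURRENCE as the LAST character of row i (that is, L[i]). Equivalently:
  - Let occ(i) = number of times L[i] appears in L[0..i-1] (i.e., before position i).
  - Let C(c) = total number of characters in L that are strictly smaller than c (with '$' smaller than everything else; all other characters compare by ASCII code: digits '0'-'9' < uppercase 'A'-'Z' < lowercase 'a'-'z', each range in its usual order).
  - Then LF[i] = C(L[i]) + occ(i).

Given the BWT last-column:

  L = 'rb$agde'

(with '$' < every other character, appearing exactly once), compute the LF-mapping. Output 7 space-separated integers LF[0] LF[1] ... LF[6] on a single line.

Char counts: '$':1, 'a':1, 'b':1, 'd':1, 'e':1, 'g':1, 'r':1
C (first-col start): C('$')=0, C('a')=1, C('b')=2, C('d')=3, C('e')=4, C('g')=5, C('r')=6
L[0]='r': occ=0, LF[0]=C('r')+0=6+0=6
L[1]='b': occ=0, LF[1]=C('b')+0=2+0=2
L[2]='$': occ=0, LF[2]=C('$')+0=0+0=0
L[3]='a': occ=0, LF[3]=C('a')+0=1+0=1
L[4]='g': occ=0, LF[4]=C('g')+0=5+0=5
L[5]='d': occ=0, LF[5]=C('d')+0=3+0=3
L[6]='e': occ=0, LF[6]=C('e')+0=4+0=4

Answer: 6 2 0 1 5 3 4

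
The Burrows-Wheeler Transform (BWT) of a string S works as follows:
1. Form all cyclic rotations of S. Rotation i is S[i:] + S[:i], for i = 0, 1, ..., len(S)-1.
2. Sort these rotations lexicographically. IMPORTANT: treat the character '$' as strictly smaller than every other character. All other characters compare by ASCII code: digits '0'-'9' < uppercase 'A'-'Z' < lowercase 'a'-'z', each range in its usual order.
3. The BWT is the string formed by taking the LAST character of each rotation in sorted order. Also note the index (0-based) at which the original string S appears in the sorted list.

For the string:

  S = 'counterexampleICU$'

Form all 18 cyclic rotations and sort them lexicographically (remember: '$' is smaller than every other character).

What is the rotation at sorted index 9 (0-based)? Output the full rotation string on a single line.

Answer: leICU$counterexamp

Derivation:
All 18 rotations (rotation i = S[i:]+S[:i]):
  rot[0] = counterexampleICU$
  rot[1] = ounterexampleICU$c
  rot[2] = unterexampleICU$co
  rot[3] = nterexampleICU$cou
  rot[4] = terexampleICU$coun
  rot[5] = erexampleICU$count
  rot[6] = rexampleICU$counte
  rot[7] = exampleICU$counter
  rot[8] = xampleICU$countere
  rot[9] = ampleICU$counterex
  rot[10] = mpleICU$counterexa
  rot[11] = pleICU$counterexam
  rot[12] = leICU$counterexamp
  rot[13] = eICU$counterexampl
  rot[14] = ICU$counterexample
  rot[15] = CU$counterexampleI
  rot[16] = U$counterexampleIC
  rot[17] = $counterexampleICU
Sorted (with $ < everything):
  sorted[0] = $counterexampleICU
  sorted[1] = CU$counterexampleI
  sorted[2] = ICU$counterexample
  sorted[3] = U$counterexampleIC
  sorted[4] = ampleICU$counterex
  sorted[5] = counterexampleICU$
  sorted[6] = eICU$counterexampl
  sorted[7] = erexampleICU$count
  sorted[8] = exampleICU$counter
  sorted[9] = leICU$counterexamp
  sorted[10] = mpleICU$counterexa
  sorted[11] = nterexampleICU$cou
  sorted[12] = ounterexampleICU$c
  sorted[13] = pleICU$counterexam
  sorted[14] = rexampleICU$counte
  sorted[15] = terexampleICU$coun
  sorted[16] = unterexampleICU$co
  sorted[17] = xampleICU$countere
sorted[9] = leICU$counterexamp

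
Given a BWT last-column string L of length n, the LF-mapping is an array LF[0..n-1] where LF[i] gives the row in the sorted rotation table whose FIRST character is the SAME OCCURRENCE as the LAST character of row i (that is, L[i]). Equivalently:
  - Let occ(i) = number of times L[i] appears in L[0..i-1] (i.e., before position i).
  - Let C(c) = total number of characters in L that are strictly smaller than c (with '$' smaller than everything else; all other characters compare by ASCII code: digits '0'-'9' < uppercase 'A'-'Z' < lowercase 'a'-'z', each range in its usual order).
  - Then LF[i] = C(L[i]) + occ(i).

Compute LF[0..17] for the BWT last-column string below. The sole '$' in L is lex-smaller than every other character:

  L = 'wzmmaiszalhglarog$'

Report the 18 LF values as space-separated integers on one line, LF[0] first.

Char counts: '$':1, 'a':3, 'g':2, 'h':1, 'i':1, 'l':2, 'm':2, 'o':1, 'r':1, 's':1, 'w':1, 'z':2
C (first-col start): C('$')=0, C('a')=1, C('g')=4, C('h')=6, C('i')=7, C('l')=8, C('m')=10, C('o')=12, C('r')=13, C('s')=14, C('w')=15, C('z')=16
L[0]='w': occ=0, LF[0]=C('w')+0=15+0=15
L[1]='z': occ=0, LF[1]=C('z')+0=16+0=16
L[2]='m': occ=0, LF[2]=C('m')+0=10+0=10
L[3]='m': occ=1, LF[3]=C('m')+1=10+1=11
L[4]='a': occ=0, LF[4]=C('a')+0=1+0=1
L[5]='i': occ=0, LF[5]=C('i')+0=7+0=7
L[6]='s': occ=0, LF[6]=C('s')+0=14+0=14
L[7]='z': occ=1, LF[7]=C('z')+1=16+1=17
L[8]='a': occ=1, LF[8]=C('a')+1=1+1=2
L[9]='l': occ=0, LF[9]=C('l')+0=8+0=8
L[10]='h': occ=0, LF[10]=C('h')+0=6+0=6
L[11]='g': occ=0, LF[11]=C('g')+0=4+0=4
L[12]='l': occ=1, LF[12]=C('l')+1=8+1=9
L[13]='a': occ=2, LF[13]=C('a')+2=1+2=3
L[14]='r': occ=0, LF[14]=C('r')+0=13+0=13
L[15]='o': occ=0, LF[15]=C('o')+0=12+0=12
L[16]='g': occ=1, LF[16]=C('g')+1=4+1=5
L[17]='$': occ=0, LF[17]=C('$')+0=0+0=0

Answer: 15 16 10 11 1 7 14 17 2 8 6 4 9 3 13 12 5 0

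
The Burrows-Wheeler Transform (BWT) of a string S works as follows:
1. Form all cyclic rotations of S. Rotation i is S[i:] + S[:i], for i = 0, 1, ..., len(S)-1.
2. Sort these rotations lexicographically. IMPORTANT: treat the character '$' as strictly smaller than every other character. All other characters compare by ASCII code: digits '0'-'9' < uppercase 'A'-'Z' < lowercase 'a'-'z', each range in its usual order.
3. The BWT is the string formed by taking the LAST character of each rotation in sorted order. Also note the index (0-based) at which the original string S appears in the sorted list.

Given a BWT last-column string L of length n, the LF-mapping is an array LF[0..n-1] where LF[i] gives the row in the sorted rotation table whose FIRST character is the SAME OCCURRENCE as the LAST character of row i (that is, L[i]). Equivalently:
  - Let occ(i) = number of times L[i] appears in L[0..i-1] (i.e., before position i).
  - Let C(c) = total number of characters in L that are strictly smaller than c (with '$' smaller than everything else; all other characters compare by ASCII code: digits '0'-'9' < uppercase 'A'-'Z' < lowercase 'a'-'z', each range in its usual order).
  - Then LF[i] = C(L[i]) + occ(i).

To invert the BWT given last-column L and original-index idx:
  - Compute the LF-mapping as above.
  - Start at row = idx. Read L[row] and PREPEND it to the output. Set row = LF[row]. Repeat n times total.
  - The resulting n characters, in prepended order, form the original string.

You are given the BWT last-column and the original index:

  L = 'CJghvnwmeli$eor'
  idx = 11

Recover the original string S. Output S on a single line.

Answer: overwhelmingJC$

Derivation:
LF mapping: 1 2 5 6 13 10 14 9 3 8 7 0 4 11 12
Walk LF starting at row 11, prepending L[row]:
  step 1: row=11, L[11]='$', prepend. Next row=LF[11]=0
  step 2: row=0, L[0]='C', prepend. Next row=LF[0]=1
  step 3: row=1, L[1]='J', prepend. Next row=LF[1]=2
  step 4: row=2, L[2]='g', prepend. Next row=LF[2]=5
  step 5: row=5, L[5]='n', prepend. Next row=LF[5]=10
  step 6: row=10, L[10]='i', prepend. Next row=LF[10]=7
  step 7: row=7, L[7]='m', prepend. Next row=LF[7]=9
  step 8: row=9, L[9]='l', prepend. Next row=LF[9]=8
  step 9: row=8, L[8]='e', prepend. Next row=LF[8]=3
  step 10: row=3, L[3]='h', prepend. Next row=LF[3]=6
  step 11: row=6, L[6]='w', prepend. Next row=LF[6]=14
  step 12: row=14, L[14]='r', prepend. Next row=LF[14]=12
  step 13: row=12, L[12]='e', prepend. Next row=LF[12]=4
  step 14: row=4, L[4]='v', prepend. Next row=LF[4]=13
  step 15: row=13, L[13]='o', prepend. Next row=LF[13]=11
Reversed output: overwhelmingJC$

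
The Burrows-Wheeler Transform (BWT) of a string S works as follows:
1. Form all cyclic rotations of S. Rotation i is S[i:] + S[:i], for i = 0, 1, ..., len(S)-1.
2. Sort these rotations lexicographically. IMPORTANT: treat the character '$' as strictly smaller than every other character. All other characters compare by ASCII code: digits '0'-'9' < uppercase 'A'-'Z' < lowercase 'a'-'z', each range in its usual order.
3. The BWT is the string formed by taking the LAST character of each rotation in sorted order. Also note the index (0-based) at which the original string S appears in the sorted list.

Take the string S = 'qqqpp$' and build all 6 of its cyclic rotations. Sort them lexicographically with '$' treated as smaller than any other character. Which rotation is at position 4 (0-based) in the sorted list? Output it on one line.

Answer: qqpp$q

Derivation:
All 6 rotations (rotation i = S[i:]+S[:i]):
  rot[0] = qqqpp$
  rot[1] = qqpp$q
  rot[2] = qpp$qq
  rot[3] = pp$qqq
  rot[4] = p$qqqp
  rot[5] = $qqqpp
Sorted (with $ < everything):
  sorted[0] = $qqqpp
  sorted[1] = p$qqqp
  sorted[2] = pp$qqq
  sorted[3] = qpp$qq
  sorted[4] = qqpp$q
  sorted[5] = qqqpp$
sorted[4] = qqpp$q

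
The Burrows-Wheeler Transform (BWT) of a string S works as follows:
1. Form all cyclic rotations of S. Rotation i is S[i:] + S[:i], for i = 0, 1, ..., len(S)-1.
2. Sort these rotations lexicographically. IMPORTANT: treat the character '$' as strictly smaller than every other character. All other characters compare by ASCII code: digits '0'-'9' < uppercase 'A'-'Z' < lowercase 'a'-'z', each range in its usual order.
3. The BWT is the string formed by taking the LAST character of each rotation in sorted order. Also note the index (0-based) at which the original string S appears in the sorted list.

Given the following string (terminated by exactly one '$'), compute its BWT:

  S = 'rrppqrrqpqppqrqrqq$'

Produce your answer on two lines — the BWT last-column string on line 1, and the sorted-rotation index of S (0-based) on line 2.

Answer: qqrqppqprrrpprrqq$q
17

Derivation:
All 19 rotations (rotation i = S[i:]+S[:i]):
  rot[0] = rrppqrrqpqppqrqrqq$
  rot[1] = rppqrrqpqppqrqrqq$r
  rot[2] = ppqrrqpqppqrqrqq$rr
  rot[3] = pqrrqpqppqrqrqq$rrp
  rot[4] = qrrqpqppqrqrqq$rrpp
  rot[5] = rrqpqppqrqrqq$rrppq
  rot[6] = rqpqppqrqrqq$rrppqr
  rot[7] = qpqppqrqrqq$rrppqrr
  rot[8] = pqppqrqrqq$rrppqrrq
  rot[9] = qppqrqrqq$rrppqrrqp
  rot[10] = ppqrqrqq$rrppqrrqpq
  rot[11] = pqrqrqq$rrppqrrqpqp
  rot[12] = qrqrqq$rrppqrrqpqpp
  rot[13] = rqrqq$rrppqrrqpqppq
  rot[14] = qrqq$rrppqrrqpqppqr
  rot[15] = rqq$rrppqrrqpqppqrq
  rot[16] = qq$rrppqrrqpqppqrqr
  rot[17] = q$rrppqrrqpqppqrqrq
  rot[18] = $rrppqrrqpqppqrqrqq
Sorted (with $ < everything):
  sorted[0] = $rrppqrrqpqppqrqrqq  (last char: 'q')
  sorted[1] = ppqrqrqq$rrppqrrqpq  (last char: 'q')
  sorted[2] = ppqrrqpqppqrqrqq$rr  (last char: 'r')
  sorted[3] = pqppqrqrqq$rrppqrrq  (last char: 'q')
  sorted[4] = pqrqrqq$rrppqrrqpqp  (last char: 'p')
  sorted[5] = pqrrqpqppqrqrqq$rrp  (last char: 'p')
  sorted[6] = q$rrppqrrqpqppqrqrq  (last char: 'q')
  sorted[7] = qppqrqrqq$rrppqrrqp  (last char: 'p')
  sorted[8] = qpqppqrqrqq$rrppqrr  (last char: 'r')
  sorted[9] = qq$rrppqrrqpqppqrqr  (last char: 'r')
  sorted[10] = qrqq$rrppqrrqpqppqr  (last char: 'r')
  sorted[11] = qrqrqq$rrppqrrqpqpp  (last char: 'p')
  sorted[12] = qrrqpqppqrqrqq$rrpp  (last char: 'p')
  sorted[13] = rppqrrqpqppqrqrqq$r  (last char: 'r')
  sorted[14] = rqpqppqrqrqq$rrppqr  (last char: 'r')
  sorted[15] = rqq$rrppqrrqpqppqrq  (last char: 'q')
  sorted[16] = rqrqq$rrppqrrqpqppq  (last char: 'q')
  sorted[17] = rrppqrrqpqppqrqrqq$  (last char: '$')
  sorted[18] = rrqpqppqrqrqq$rrppq  (last char: 'q')
Last column: qqrqppqprrrpprrqq$q
Original string S is at sorted index 17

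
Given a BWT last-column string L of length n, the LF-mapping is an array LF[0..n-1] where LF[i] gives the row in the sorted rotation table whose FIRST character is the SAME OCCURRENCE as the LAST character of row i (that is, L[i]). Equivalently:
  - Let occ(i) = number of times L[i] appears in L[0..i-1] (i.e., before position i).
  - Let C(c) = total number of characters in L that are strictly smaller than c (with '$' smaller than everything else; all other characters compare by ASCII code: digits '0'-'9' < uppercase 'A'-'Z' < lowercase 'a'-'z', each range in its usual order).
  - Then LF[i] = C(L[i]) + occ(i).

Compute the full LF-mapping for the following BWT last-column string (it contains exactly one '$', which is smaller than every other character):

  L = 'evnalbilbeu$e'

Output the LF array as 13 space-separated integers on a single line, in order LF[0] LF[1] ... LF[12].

Answer: 4 12 10 1 8 2 7 9 3 5 11 0 6

Derivation:
Char counts: '$':1, 'a':1, 'b':2, 'e':3, 'i':1, 'l':2, 'n':1, 'u':1, 'v':1
C (first-col start): C('$')=0, C('a')=1, C('b')=2, C('e')=4, C('i')=7, C('l')=8, C('n')=10, C('u')=11, C('v')=12
L[0]='e': occ=0, LF[0]=C('e')+0=4+0=4
L[1]='v': occ=0, LF[1]=C('v')+0=12+0=12
L[2]='n': occ=0, LF[2]=C('n')+0=10+0=10
L[3]='a': occ=0, LF[3]=C('a')+0=1+0=1
L[4]='l': occ=0, LF[4]=C('l')+0=8+0=8
L[5]='b': occ=0, LF[5]=C('b')+0=2+0=2
L[6]='i': occ=0, LF[6]=C('i')+0=7+0=7
L[7]='l': occ=1, LF[7]=C('l')+1=8+1=9
L[8]='b': occ=1, LF[8]=C('b')+1=2+1=3
L[9]='e': occ=1, LF[9]=C('e')+1=4+1=5
L[10]='u': occ=0, LF[10]=C('u')+0=11+0=11
L[11]='$': occ=0, LF[11]=C('$')+0=0+0=0
L[12]='e': occ=2, LF[12]=C('e')+2=4+2=6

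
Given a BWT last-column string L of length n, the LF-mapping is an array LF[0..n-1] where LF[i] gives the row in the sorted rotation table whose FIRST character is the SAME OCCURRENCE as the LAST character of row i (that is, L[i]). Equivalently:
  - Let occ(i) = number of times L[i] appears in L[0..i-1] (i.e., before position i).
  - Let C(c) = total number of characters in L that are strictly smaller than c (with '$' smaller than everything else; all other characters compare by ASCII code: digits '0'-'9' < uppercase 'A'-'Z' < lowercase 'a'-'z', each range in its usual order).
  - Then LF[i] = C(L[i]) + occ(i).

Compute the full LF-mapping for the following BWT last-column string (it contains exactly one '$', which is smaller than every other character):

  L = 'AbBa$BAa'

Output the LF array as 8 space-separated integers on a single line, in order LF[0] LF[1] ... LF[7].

Char counts: '$':1, 'A':2, 'B':2, 'a':2, 'b':1
C (first-col start): C('$')=0, C('A')=1, C('B')=3, C('a')=5, C('b')=7
L[0]='A': occ=0, LF[0]=C('A')+0=1+0=1
L[1]='b': occ=0, LF[1]=C('b')+0=7+0=7
L[2]='B': occ=0, LF[2]=C('B')+0=3+0=3
L[3]='a': occ=0, LF[3]=C('a')+0=5+0=5
L[4]='$': occ=0, LF[4]=C('$')+0=0+0=0
L[5]='B': occ=1, LF[5]=C('B')+1=3+1=4
L[6]='A': occ=1, LF[6]=C('A')+1=1+1=2
L[7]='a': occ=1, LF[7]=C('a')+1=5+1=6

Answer: 1 7 3 5 0 4 2 6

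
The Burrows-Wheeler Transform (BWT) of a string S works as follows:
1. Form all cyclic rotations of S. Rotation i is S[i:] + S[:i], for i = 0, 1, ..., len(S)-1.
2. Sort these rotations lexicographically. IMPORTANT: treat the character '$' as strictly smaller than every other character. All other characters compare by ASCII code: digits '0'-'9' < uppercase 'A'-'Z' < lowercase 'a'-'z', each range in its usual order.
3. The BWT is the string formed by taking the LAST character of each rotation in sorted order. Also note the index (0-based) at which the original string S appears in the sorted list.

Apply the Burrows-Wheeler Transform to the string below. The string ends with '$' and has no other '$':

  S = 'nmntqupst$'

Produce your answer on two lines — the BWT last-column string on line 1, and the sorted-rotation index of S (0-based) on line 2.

Answer: tn$mutpsnq
2

Derivation:
All 10 rotations (rotation i = S[i:]+S[:i]):
  rot[0] = nmntqupst$
  rot[1] = mntqupst$n
  rot[2] = ntqupst$nm
  rot[3] = tqupst$nmn
  rot[4] = qupst$nmnt
  rot[5] = upst$nmntq
  rot[6] = pst$nmntqu
  rot[7] = st$nmntqup
  rot[8] = t$nmntqups
  rot[9] = $nmntqupst
Sorted (with $ < everything):
  sorted[0] = $nmntqupst  (last char: 't')
  sorted[1] = mntqupst$n  (last char: 'n')
  sorted[2] = nmntqupst$  (last char: '$')
  sorted[3] = ntqupst$nm  (last char: 'm')
  sorted[4] = pst$nmntqu  (last char: 'u')
  sorted[5] = qupst$nmnt  (last char: 't')
  sorted[6] = st$nmntqup  (last char: 'p')
  sorted[7] = t$nmntqups  (last char: 's')
  sorted[8] = tqupst$nmn  (last char: 'n')
  sorted[9] = upst$nmntq  (last char: 'q')
Last column: tn$mutpsnq
Original string S is at sorted index 2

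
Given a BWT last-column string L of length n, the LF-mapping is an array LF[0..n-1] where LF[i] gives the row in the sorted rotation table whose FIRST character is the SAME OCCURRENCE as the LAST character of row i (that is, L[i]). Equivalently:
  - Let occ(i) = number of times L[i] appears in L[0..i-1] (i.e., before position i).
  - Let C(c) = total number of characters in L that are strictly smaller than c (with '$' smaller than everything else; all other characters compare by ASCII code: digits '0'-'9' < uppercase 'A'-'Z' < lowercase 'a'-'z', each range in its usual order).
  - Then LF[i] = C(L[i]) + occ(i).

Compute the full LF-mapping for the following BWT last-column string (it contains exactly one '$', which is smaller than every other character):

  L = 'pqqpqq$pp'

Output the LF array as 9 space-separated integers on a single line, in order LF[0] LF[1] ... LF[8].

Answer: 1 5 6 2 7 8 0 3 4

Derivation:
Char counts: '$':1, 'p':4, 'q':4
C (first-col start): C('$')=0, C('p')=1, C('q')=5
L[0]='p': occ=0, LF[0]=C('p')+0=1+0=1
L[1]='q': occ=0, LF[1]=C('q')+0=5+0=5
L[2]='q': occ=1, LF[2]=C('q')+1=5+1=6
L[3]='p': occ=1, LF[3]=C('p')+1=1+1=2
L[4]='q': occ=2, LF[4]=C('q')+2=5+2=7
L[5]='q': occ=3, LF[5]=C('q')+3=5+3=8
L[6]='$': occ=0, LF[6]=C('$')+0=0+0=0
L[7]='p': occ=2, LF[7]=C('p')+2=1+2=3
L[8]='p': occ=3, LF[8]=C('p')+3=1+3=4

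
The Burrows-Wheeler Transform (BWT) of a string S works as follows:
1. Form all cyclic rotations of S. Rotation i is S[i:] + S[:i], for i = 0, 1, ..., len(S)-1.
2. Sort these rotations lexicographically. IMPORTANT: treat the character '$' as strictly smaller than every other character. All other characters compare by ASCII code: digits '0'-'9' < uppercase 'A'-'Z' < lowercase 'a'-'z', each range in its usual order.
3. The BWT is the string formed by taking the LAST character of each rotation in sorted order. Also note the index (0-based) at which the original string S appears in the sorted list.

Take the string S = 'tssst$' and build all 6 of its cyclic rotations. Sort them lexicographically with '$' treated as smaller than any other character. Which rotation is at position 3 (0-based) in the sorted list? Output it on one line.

Answer: st$tss

Derivation:
All 6 rotations (rotation i = S[i:]+S[:i]):
  rot[0] = tssst$
  rot[1] = ssst$t
  rot[2] = sst$ts
  rot[3] = st$tss
  rot[4] = t$tsss
  rot[5] = $tssst
Sorted (with $ < everything):
  sorted[0] = $tssst
  sorted[1] = ssst$t
  sorted[2] = sst$ts
  sorted[3] = st$tss
  sorted[4] = t$tsss
  sorted[5] = tssst$
sorted[3] = st$tss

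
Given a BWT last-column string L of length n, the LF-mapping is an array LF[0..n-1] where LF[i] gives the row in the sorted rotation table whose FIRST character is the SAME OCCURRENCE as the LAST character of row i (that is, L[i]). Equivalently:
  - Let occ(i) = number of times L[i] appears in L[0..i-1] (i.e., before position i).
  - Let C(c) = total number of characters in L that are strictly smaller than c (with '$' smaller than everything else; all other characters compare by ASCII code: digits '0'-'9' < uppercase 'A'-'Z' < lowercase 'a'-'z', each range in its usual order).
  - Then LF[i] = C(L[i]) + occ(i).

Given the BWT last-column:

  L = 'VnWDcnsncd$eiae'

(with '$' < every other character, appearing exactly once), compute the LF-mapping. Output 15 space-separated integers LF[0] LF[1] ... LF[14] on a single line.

Char counts: '$':1, 'D':1, 'V':1, 'W':1, 'a':1, 'c':2, 'd':1, 'e':2, 'i':1, 'n':3, 's':1
C (first-col start): C('$')=0, C('D')=1, C('V')=2, C('W')=3, C('a')=4, C('c')=5, C('d')=7, C('e')=8, C('i')=10, C('n')=11, C('s')=14
L[0]='V': occ=0, LF[0]=C('V')+0=2+0=2
L[1]='n': occ=0, LF[1]=C('n')+0=11+0=11
L[2]='W': occ=0, LF[2]=C('W')+0=3+0=3
L[3]='D': occ=0, LF[3]=C('D')+0=1+0=1
L[4]='c': occ=0, LF[4]=C('c')+0=5+0=5
L[5]='n': occ=1, LF[5]=C('n')+1=11+1=12
L[6]='s': occ=0, LF[6]=C('s')+0=14+0=14
L[7]='n': occ=2, LF[7]=C('n')+2=11+2=13
L[8]='c': occ=1, LF[8]=C('c')+1=5+1=6
L[9]='d': occ=0, LF[9]=C('d')+0=7+0=7
L[10]='$': occ=0, LF[10]=C('$')+0=0+0=0
L[11]='e': occ=0, LF[11]=C('e')+0=8+0=8
L[12]='i': occ=0, LF[12]=C('i')+0=10+0=10
L[13]='a': occ=0, LF[13]=C('a')+0=4+0=4
L[14]='e': occ=1, LF[14]=C('e')+1=8+1=9

Answer: 2 11 3 1 5 12 14 13 6 7 0 8 10 4 9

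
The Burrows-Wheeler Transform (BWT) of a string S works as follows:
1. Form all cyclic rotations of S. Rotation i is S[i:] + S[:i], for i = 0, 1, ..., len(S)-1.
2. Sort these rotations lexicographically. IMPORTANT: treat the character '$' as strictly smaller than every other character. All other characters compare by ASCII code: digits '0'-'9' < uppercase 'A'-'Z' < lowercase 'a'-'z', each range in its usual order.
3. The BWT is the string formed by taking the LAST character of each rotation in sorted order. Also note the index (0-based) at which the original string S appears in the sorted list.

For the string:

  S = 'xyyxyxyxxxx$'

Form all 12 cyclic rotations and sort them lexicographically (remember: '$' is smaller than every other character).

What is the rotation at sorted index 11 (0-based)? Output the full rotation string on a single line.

All 12 rotations (rotation i = S[i:]+S[:i]):
  rot[0] = xyyxyxyxxxx$
  rot[1] = yyxyxyxxxx$x
  rot[2] = yxyxyxxxx$xy
  rot[3] = xyxyxxxx$xyy
  rot[4] = yxyxxxx$xyyx
  rot[5] = xyxxxx$xyyxy
  rot[6] = yxxxx$xyyxyx
  rot[7] = xxxx$xyyxyxy
  rot[8] = xxx$xyyxyxyx
  rot[9] = xx$xyyxyxyxx
  rot[10] = x$xyyxyxyxxx
  rot[11] = $xyyxyxyxxxx
Sorted (with $ < everything):
  sorted[0] = $xyyxyxyxxxx
  sorted[1] = x$xyyxyxyxxx
  sorted[2] = xx$xyyxyxyxx
  sorted[3] = xxx$xyyxyxyx
  sorted[4] = xxxx$xyyxyxy
  sorted[5] = xyxxxx$xyyxy
  sorted[6] = xyxyxxxx$xyy
  sorted[7] = xyyxyxyxxxx$
  sorted[8] = yxxxx$xyyxyx
  sorted[9] = yxyxxxx$xyyx
  sorted[10] = yxyxyxxxx$xy
  sorted[11] = yyxyxyxxxx$x
sorted[11] = yyxyxyxxxx$x

Answer: yyxyxyxxxx$x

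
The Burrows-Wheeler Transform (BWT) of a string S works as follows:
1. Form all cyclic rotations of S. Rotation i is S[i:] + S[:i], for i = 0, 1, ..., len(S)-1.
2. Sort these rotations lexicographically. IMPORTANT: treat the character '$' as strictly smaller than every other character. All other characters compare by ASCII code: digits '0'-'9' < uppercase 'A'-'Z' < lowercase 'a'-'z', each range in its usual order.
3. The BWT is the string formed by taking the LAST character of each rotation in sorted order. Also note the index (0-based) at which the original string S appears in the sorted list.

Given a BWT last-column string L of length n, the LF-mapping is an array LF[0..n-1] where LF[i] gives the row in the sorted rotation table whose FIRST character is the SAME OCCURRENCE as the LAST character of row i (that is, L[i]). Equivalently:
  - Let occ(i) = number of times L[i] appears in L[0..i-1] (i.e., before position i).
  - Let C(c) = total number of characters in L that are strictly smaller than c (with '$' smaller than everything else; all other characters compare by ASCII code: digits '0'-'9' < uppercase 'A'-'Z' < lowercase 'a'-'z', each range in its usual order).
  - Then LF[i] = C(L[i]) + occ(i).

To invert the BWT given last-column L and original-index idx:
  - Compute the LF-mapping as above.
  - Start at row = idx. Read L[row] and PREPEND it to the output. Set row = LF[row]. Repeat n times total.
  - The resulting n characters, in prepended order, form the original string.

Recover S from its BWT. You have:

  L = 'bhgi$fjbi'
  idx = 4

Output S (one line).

LF mapping: 1 5 4 6 0 3 8 2 7
Walk LF starting at row 4, prepending L[row]:
  step 1: row=4, L[4]='$', prepend. Next row=LF[4]=0
  step 2: row=0, L[0]='b', prepend. Next row=LF[0]=1
  step 3: row=1, L[1]='h', prepend. Next row=LF[1]=5
  step 4: row=5, L[5]='f', prepend. Next row=LF[5]=3
  step 5: row=3, L[3]='i', prepend. Next row=LF[3]=6
  step 6: row=6, L[6]='j', prepend. Next row=LF[6]=8
  step 7: row=8, L[8]='i', prepend. Next row=LF[8]=7
  step 8: row=7, L[7]='b', prepend. Next row=LF[7]=2
  step 9: row=2, L[2]='g', prepend. Next row=LF[2]=4
Reversed output: gbijifhb$

Answer: gbijifhb$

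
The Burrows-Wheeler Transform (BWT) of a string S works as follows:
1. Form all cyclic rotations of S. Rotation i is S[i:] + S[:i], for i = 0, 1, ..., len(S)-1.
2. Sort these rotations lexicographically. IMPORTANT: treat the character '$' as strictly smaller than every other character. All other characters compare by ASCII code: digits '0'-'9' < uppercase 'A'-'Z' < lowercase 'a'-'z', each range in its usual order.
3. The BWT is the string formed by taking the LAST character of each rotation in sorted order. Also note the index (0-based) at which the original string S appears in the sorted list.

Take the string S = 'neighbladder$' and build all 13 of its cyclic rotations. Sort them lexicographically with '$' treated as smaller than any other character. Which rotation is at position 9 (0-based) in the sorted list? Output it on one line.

Answer: ighbladder$ne

Derivation:
All 13 rotations (rotation i = S[i:]+S[:i]):
  rot[0] = neighbladder$
  rot[1] = eighbladder$n
  rot[2] = ighbladder$ne
  rot[3] = ghbladder$nei
  rot[4] = hbladder$neig
  rot[5] = bladder$neigh
  rot[6] = ladder$neighb
  rot[7] = adder$neighbl
  rot[8] = dder$neighbla
  rot[9] = der$neighblad
  rot[10] = er$neighbladd
  rot[11] = r$neighbladde
  rot[12] = $neighbladder
Sorted (with $ < everything):
  sorted[0] = $neighbladder
  sorted[1] = adder$neighbl
  sorted[2] = bladder$neigh
  sorted[3] = dder$neighbla
  sorted[4] = der$neighblad
  sorted[5] = eighbladder$n
  sorted[6] = er$neighbladd
  sorted[7] = ghbladder$nei
  sorted[8] = hbladder$neig
  sorted[9] = ighbladder$ne
  sorted[10] = ladder$neighb
  sorted[11] = neighbladder$
  sorted[12] = r$neighbladde
sorted[9] = ighbladder$ne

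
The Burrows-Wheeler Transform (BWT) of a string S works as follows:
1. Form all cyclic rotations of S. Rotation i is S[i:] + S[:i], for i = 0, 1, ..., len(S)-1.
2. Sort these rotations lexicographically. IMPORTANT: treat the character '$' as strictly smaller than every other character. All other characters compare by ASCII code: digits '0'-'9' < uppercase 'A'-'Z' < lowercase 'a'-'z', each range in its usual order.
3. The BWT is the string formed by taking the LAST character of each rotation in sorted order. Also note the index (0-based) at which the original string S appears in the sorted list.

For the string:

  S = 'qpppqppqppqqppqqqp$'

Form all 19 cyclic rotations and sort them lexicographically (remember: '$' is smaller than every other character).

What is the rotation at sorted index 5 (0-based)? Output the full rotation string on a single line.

All 19 rotations (rotation i = S[i:]+S[:i]):
  rot[0] = qpppqppqppqqppqqqp$
  rot[1] = pppqppqppqqppqqqp$q
  rot[2] = ppqppqppqqppqqqp$qp
  rot[3] = pqppqppqqppqqqp$qpp
  rot[4] = qppqppqqppqqqp$qppp
  rot[5] = ppqppqqppqqqp$qpppq
  rot[6] = pqppqqppqqqp$qpppqp
  rot[7] = qppqqppqqqp$qpppqpp
  rot[8] = ppqqppqqqp$qpppqppq
  rot[9] = pqqppqqqp$qpppqppqp
  rot[10] = qqppqqqp$qpppqppqpp
  rot[11] = qppqqqp$qpppqppqppq
  rot[12] = ppqqqp$qpppqppqppqq
  rot[13] = pqqqp$qpppqppqppqqp
  rot[14] = qqqp$qpppqppqppqqpp
  rot[15] = qqp$qpppqppqppqqppq
  rot[16] = qp$qpppqppqppqqppqq
  rot[17] = p$qpppqppqppqqppqqq
  rot[18] = $qpppqppqppqqppqqqp
Sorted (with $ < everything):
  sorted[0] = $qpppqppqppqqppqqqp
  sorted[1] = p$qpppqppqppqqppqqq
  sorted[2] = pppqppqppqqppqqqp$q
  sorted[3] = ppqppqppqqppqqqp$qp
  sorted[4] = ppqppqqppqqqp$qpppq
  sorted[5] = ppqqppqqqp$qpppqppq
  sorted[6] = ppqqqp$qpppqppqppqq
  sorted[7] = pqppqppqqppqqqp$qpp
  sorted[8] = pqppqqppqqqp$qpppqp
  sorted[9] = pqqppqqqp$qpppqppqp
  sorted[10] = pqqqp$qpppqppqppqqp
  sorted[11] = qp$qpppqppqppqqppqq
  sorted[12] = qpppqppqppqqppqqqp$
  sorted[13] = qppqppqqppqqqp$qppp
  sorted[14] = qppqqppqqqp$qpppqpp
  sorted[15] = qppqqqp$qpppqppqppq
  sorted[16] = qqp$qpppqppqppqqppq
  sorted[17] = qqppqqqp$qpppqppqpp
  sorted[18] = qqqp$qpppqppqppqqpp
sorted[5] = ppqqppqqqp$qpppqppq

Answer: ppqqppqqqp$qpppqppq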